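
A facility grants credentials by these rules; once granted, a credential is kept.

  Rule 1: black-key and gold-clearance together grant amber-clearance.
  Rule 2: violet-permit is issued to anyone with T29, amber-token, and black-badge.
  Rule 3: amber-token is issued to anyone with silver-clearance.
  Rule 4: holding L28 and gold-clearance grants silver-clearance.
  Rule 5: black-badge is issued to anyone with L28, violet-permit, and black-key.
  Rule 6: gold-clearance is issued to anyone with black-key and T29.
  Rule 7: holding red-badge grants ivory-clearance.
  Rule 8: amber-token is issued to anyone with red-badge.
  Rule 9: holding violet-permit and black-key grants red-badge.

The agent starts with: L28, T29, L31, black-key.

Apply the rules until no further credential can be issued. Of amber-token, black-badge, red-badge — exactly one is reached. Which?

amber-token

Holding black-key and T29 grants gold-clearance (Rule 6).
Holding L28 and gold-clearance grants silver-clearance (Rule 4).
Holding silver-clearance grants amber-token (Rule 3).
black-badge would need L28, violet-permit, and black-key (Rule 5), but violet-permit is never granted. red-badge would need violet-permit and black-key (Rule 9), but violet-permit is never granted.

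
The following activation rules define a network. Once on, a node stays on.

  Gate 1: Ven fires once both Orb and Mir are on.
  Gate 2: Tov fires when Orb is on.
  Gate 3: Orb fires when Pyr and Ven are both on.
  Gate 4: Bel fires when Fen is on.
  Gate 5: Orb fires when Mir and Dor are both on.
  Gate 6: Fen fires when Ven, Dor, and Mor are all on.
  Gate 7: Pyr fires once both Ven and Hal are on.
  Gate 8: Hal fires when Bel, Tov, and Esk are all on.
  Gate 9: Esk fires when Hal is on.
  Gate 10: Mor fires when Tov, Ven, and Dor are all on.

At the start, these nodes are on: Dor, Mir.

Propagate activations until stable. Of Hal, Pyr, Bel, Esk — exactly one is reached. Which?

Bel

Mir and Dor are on, so Orb fires (Gate 5).
Orb is on, so Tov fires (Gate 2).
Orb and Mir are on, so Ven fires (Gate 1).
Gate 10: Tov, Ven, and Dor on → Mor on.
Ven, Dor, and Mor are on, so Fen fires (Gate 6).
Gate 4: Fen on → Bel on.
Pyr would need Ven and Hal (Gate 7), but Hal never turns on. Hal would need Bel, Tov, and Esk (Gate 8), but Esk never turns on. Esk would need Hal (Gate 9), but Hal never turns on.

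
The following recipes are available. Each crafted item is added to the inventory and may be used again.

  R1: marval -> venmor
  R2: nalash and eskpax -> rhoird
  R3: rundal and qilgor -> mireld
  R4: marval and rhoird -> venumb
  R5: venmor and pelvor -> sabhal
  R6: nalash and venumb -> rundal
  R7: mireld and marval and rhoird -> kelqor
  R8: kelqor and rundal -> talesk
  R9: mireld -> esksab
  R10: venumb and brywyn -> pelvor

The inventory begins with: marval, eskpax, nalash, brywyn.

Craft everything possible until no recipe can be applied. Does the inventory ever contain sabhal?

nalash and eskpax -> rhoird (R2).
marval -> venmor (R1).
Using R4, marval and rhoird make venumb.
venumb and brywyn -> pelvor (R10).
Using R5, venmor and pelvor make sabhal.

Yes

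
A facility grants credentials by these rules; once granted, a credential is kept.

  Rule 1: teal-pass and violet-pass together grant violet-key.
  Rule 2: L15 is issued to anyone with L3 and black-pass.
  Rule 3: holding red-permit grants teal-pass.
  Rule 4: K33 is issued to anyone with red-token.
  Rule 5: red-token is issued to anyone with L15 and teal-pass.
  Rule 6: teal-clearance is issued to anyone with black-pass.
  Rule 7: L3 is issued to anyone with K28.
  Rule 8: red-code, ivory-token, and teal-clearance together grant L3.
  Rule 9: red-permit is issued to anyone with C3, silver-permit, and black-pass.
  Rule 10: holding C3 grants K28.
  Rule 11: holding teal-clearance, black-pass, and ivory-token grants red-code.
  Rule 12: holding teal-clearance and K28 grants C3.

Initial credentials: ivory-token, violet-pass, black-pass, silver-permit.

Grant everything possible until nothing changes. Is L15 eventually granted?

Yes

Holding black-pass grants teal-clearance (Rule 6).
Holding teal-clearance, black-pass, and ivory-token grants red-code (Rule 11).
Holding red-code, ivory-token, and teal-clearance grants L3 (Rule 8).
Holding L3 and black-pass grants L15 (Rule 2).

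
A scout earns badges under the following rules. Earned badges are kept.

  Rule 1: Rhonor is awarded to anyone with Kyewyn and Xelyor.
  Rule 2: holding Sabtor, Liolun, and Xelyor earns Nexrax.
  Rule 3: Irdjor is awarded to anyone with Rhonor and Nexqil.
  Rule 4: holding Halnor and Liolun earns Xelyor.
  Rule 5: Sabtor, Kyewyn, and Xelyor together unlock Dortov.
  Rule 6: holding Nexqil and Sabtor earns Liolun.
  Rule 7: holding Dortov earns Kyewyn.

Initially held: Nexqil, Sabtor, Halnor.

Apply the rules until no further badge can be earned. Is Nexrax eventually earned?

Yes

With Nexqil and Sabtor, Liolun is earned (Rule 6).
With Halnor and Liolun, Xelyor is earned (Rule 4).
With Sabtor, Liolun, and Xelyor, Nexrax is earned (Rule 2).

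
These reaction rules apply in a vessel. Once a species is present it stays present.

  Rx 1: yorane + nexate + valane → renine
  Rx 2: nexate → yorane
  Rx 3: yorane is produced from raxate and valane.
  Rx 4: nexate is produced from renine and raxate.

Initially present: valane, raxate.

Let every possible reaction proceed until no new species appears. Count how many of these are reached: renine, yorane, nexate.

1

raxate and valane present → yorane forms (Rx 3).
renine would need yorane, nexate, and valane (Rx 1), but nexate never forms.
yorane: reached.
nexate would need renine and raxate (Rx 4), but renine never forms.
Reached: yorane — 1 of the 3.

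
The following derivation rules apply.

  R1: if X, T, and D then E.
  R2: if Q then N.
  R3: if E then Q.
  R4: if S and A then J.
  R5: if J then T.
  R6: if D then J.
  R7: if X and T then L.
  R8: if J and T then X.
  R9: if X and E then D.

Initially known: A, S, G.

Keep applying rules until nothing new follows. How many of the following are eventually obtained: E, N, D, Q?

0

E would need X, T, and D (R1), but D is never established.
N would need Q (R2), but Q is never established.
D would need X and E (R9), but E is never established.
Q would need E (R3), but E is never established.
None of the 4 are reached.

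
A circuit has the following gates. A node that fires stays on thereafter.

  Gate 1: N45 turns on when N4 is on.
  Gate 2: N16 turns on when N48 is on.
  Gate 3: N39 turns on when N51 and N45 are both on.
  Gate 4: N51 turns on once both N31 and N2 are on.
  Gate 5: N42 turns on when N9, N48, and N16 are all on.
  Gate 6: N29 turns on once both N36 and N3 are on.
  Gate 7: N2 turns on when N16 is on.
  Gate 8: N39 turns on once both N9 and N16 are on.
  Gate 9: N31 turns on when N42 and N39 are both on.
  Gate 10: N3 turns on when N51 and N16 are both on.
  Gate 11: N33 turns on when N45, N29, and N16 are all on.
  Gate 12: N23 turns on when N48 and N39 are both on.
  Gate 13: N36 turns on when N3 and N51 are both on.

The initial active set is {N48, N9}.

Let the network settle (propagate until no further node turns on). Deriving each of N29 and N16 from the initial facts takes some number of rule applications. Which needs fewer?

N16: N48 is on, so N16 turns on (Gate 2). [1 rule application]
N29: Gate 2: N48 on → N16 on. N9, N48, and N16 are on, so N42 turns on (Gate 5). N16 is on, so N2 turns on (Gate 7). Gate 8: N9 and N16 on → N39 on. Gate 9: N42 and N39 on → N31 on. Gate 4: N31 and N2 on → N51 on. N51 and N16 are on, so N3 turns on (Gate 10). Gate 13: N3 and N51 on → N36 on. N36 and N3 are on, so N29 turns on (Gate 6). [9 rule applications]
N16 needs fewer.

N16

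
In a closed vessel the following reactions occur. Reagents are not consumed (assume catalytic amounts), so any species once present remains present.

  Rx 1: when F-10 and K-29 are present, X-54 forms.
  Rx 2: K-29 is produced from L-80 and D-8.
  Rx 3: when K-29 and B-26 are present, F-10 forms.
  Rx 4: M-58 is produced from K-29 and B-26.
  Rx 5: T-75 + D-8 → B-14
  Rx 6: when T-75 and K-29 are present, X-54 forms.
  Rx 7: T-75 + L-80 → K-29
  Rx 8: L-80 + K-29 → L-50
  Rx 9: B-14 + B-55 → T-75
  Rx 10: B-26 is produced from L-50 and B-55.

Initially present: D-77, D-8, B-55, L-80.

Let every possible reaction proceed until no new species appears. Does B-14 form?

No

B-14 would need T-75 and D-8 (Rx 5), but T-75 never forms.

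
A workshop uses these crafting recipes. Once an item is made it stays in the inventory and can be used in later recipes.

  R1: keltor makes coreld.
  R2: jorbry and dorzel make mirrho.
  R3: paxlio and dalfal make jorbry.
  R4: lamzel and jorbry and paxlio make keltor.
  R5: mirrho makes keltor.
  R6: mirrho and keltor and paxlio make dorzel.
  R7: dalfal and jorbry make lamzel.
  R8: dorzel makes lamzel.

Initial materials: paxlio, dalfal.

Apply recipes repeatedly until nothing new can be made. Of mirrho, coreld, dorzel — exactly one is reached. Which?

coreld

paxlio and dalfal → jorbry (R3).
dalfal and jorbry → lamzel (R7).
Using R4, lamzel, jorbry, and paxlio make keltor.
keltor → coreld (R1).
dorzel would need mirrho, keltor, and paxlio (R6), but mirrho is never obtained. mirrho would need jorbry and dorzel (R2), but dorzel is never obtained.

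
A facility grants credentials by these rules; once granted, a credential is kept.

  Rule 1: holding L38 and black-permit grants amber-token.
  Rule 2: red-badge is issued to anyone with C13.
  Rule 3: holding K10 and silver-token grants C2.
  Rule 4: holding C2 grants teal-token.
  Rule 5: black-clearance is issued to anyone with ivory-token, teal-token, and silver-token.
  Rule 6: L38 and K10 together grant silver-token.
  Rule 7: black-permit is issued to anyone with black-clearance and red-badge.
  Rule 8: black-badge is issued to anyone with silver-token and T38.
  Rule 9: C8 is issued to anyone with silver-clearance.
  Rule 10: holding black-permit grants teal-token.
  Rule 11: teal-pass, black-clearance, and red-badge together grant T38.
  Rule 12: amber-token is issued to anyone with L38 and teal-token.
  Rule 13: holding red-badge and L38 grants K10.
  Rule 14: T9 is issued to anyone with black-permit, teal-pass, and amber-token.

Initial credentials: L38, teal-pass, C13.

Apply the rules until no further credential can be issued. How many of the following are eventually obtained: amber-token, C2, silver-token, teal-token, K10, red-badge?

Holding C13 grants red-badge (Rule 2).
Holding red-badge and L38 grants K10 (Rule 13).
Holding L38 and K10 grants silver-token (Rule 6).
Holding K10 and silver-token grants C2 (Rule 3).
Holding C2 grants teal-token (Rule 4).
Holding L38 and teal-token grants amber-token (Rule 12).
amber-token: reached.
C2: reached.
silver-token: reached.
teal-token: reached.
K10: reached.
red-badge: reached.
All 6 are reached.

6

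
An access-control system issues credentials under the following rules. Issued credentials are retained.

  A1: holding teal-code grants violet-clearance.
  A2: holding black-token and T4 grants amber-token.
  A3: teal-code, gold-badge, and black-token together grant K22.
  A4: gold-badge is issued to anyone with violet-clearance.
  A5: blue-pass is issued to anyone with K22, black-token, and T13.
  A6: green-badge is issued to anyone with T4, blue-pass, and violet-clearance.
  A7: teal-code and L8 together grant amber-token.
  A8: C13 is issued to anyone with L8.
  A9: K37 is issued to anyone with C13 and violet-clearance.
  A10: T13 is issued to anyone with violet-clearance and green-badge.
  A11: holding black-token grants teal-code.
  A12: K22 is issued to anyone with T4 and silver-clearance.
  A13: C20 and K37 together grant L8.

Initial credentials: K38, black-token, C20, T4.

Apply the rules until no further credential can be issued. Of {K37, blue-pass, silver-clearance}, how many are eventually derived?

0

K37 would need C13 and violet-clearance (A9), but C13 is never granted.
blue-pass would need K22, black-token, and T13 (A5), but T13 is never granted.
No rule produces silver-clearance, and it is not given.
None of the 3 are reached.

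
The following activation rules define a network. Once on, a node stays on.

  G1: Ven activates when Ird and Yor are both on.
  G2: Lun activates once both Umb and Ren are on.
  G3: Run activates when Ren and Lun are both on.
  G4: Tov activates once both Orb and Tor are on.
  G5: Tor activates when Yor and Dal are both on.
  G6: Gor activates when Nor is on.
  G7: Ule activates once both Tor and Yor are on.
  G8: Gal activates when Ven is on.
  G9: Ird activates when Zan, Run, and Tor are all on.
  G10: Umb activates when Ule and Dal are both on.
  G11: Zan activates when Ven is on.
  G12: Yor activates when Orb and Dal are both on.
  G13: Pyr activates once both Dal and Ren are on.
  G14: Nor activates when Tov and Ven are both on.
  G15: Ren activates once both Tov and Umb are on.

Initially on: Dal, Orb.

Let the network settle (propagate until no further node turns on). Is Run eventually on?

Orb and Dal are on, so Yor activates (G12).
Yor and Dal are on, so Tor activates (G5).
Tor and Yor are on, so Ule activates (G7).
Orb and Tor are on, so Tov activates (G4).
G10: Ule and Dal on → Umb on.
G15: Tov and Umb on → Ren on.
Umb and Ren are on, so Lun activates (G2).
Ren and Lun are on, so Run activates (G3).

Yes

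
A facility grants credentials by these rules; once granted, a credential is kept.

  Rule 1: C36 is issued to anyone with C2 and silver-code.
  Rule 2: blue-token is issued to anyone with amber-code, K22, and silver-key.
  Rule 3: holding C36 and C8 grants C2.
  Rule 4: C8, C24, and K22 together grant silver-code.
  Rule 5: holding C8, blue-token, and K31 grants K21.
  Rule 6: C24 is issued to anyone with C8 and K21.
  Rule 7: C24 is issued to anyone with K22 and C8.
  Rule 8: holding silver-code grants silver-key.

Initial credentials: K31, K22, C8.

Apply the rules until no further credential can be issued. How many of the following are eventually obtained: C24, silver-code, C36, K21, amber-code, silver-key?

3

Holding K22 and C8 grants C24 (Rule 7).
Holding C8, C24, and K22 grants silver-code (Rule 4).
Holding silver-code grants silver-key (Rule 8).
C24: reached.
silver-code: reached.
C36 would need C2 and silver-code (Rule 1), but C2 is never granted.
K21 would need C8, blue-token, and K31 (Rule 5), but blue-token is never granted.
No rule produces amber-code, and it is not given.
silver-key: reached.
Reached: C24, silver-code, and silver-key — 3 of the 6.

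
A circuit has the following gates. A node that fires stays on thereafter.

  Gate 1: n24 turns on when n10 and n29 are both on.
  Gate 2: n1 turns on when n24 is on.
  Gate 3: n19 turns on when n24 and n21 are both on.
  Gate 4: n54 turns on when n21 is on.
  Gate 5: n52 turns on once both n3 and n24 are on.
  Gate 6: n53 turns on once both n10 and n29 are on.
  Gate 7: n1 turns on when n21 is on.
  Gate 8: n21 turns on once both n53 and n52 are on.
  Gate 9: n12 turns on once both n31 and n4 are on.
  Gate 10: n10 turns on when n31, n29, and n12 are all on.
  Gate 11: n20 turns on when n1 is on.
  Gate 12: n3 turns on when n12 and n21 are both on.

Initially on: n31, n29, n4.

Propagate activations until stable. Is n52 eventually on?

n52 would need n3 and n24 (Gate 5), but n3 never turns on.

No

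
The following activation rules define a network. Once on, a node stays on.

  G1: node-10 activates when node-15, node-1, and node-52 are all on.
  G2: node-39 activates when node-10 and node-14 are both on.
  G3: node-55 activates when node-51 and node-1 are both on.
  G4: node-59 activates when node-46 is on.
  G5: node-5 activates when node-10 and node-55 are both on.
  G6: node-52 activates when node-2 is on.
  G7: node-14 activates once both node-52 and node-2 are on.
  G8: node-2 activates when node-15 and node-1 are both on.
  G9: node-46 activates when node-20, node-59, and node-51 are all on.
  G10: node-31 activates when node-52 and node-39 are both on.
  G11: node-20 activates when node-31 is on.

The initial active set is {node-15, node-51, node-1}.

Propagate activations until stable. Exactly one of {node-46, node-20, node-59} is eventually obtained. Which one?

G8: node-15 and node-1 on → node-2 on.
G6: node-2 on → node-52 on.
G7: node-52 and node-2 on → node-14 on.
node-15, node-1, and node-52 are on, so node-10 activates (G1).
node-10 and node-14 are on, so node-39 activates (G2).
node-52 and node-39 are on, so node-31 activates (G10).
G11: node-31 on → node-20 on.
node-46 would need node-20, node-59, and node-51 (G9), but node-59 never turns on. node-59 would need node-46 (G4), but node-46 never turns on.

node-20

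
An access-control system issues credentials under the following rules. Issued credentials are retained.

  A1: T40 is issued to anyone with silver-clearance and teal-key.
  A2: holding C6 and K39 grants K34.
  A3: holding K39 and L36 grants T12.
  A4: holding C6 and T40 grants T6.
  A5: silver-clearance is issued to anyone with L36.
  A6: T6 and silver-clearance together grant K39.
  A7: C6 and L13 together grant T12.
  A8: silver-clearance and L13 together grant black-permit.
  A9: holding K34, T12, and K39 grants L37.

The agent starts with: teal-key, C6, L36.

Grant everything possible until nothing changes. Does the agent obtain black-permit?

No

black-permit would need silver-clearance and L13 (A8), but L13 is never granted.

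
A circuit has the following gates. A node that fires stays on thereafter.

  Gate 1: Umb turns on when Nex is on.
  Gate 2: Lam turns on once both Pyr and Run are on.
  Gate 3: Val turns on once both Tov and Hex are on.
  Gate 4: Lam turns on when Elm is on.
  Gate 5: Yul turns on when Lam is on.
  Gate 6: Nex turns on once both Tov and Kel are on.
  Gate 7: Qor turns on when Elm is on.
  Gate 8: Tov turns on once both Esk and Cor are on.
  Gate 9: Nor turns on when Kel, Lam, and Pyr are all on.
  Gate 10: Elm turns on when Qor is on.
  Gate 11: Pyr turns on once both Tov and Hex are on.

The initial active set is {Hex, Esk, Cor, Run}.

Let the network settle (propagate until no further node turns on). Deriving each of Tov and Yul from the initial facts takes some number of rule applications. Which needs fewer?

Tov: Esk and Cor are on, so Tov turns on (Gate 8). [1 rule application]
Yul: Esk and Cor are on, so Tov turns on (Gate 8). Tov and Hex are on, so Pyr turns on (Gate 11). Gate 2: Pyr and Run on → Lam on. Lam is on, so Yul turns on (Gate 5). [4 rule applications]
Tov needs fewer.

Tov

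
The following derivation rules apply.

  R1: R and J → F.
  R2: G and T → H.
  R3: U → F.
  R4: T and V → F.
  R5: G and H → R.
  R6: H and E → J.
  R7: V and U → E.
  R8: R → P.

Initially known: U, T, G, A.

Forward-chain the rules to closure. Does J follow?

No

J would need H and E (R6), but E is never established.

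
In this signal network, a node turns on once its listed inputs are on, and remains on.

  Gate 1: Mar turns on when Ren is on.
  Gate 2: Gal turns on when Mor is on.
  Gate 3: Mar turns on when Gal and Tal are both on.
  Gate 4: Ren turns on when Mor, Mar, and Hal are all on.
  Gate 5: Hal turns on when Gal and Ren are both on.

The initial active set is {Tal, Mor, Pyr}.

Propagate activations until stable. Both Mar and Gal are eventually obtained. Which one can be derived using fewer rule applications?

Gal: Mor is on, so Gal turns on (Gate 2). [1 rule application]
Mar: Mor is on, so Gal turns on (Gate 2). Gal and Tal are on, so Mar turns on (Gate 3). [2 rule applications]
Gal needs fewer.

Gal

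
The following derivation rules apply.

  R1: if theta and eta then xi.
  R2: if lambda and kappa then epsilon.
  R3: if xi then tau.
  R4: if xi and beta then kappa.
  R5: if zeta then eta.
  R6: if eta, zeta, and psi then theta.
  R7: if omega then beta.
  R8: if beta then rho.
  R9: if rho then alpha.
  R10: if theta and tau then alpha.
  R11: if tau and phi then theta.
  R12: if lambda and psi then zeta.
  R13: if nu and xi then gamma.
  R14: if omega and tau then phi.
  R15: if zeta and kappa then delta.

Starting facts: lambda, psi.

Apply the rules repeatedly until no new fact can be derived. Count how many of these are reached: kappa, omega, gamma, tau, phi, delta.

lambda and psi hold, so zeta follows (R12).
zeta holds, so eta follows (R5).
From eta, zeta, and psi, R6 gives theta.
From theta and eta, R1 gives xi.
xi holds, so tau follows (R3).
kappa would need xi and beta (R4), but beta is never established.
No rule produces omega, and it is not given.
gamma would need nu and xi (R13), but nu is never established.
tau: reached.
phi would need omega and tau (R14), but omega is never established.
delta would need zeta and kappa (R15), but kappa is never established.
Reached: tau — 1 of the 6.

1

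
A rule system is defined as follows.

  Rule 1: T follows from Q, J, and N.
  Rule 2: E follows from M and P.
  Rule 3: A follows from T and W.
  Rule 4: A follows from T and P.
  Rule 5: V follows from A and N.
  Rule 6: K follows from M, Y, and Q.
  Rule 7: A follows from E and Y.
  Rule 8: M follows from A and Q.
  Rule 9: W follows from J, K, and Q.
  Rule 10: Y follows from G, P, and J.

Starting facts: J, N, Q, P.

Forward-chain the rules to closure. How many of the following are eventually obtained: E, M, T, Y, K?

3

From Q, J, and N, Rule 1 gives T.
T and P hold, so A follows (Rule 4).
A and Q hold, so M follows (Rule 8).
M and P hold, so E follows (Rule 2).
E: reached.
M: reached.
T: reached.
Y would need G, P, and J (Rule 10), but G is never established.
K would need M, Y, and Q (Rule 6), but Y is never established.
Reached: E, M, and T — 3 of the 5.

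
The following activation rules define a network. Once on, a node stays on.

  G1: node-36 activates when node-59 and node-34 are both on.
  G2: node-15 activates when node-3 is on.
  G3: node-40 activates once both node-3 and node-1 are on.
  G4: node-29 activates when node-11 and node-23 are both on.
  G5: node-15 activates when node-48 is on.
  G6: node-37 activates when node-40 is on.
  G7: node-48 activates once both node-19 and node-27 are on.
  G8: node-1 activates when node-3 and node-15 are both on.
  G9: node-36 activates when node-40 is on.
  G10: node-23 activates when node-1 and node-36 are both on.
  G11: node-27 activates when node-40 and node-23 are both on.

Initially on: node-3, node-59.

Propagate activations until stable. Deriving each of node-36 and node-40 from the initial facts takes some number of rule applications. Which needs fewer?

node-40: G2: node-3 on → node-15 on. node-3 and node-15 are on, so node-1 activates (G8). node-3 and node-1 are on, so node-40 activates (G3). [3 rule applications]
node-36: node-3 is on, so node-15 activates (G2). node-3 and node-15 are on, so node-1 activates (G8). G3: node-3 and node-1 on → node-40 on. G9: node-40 on → node-36 on. [4 rule applications]
node-40 needs fewer.

node-40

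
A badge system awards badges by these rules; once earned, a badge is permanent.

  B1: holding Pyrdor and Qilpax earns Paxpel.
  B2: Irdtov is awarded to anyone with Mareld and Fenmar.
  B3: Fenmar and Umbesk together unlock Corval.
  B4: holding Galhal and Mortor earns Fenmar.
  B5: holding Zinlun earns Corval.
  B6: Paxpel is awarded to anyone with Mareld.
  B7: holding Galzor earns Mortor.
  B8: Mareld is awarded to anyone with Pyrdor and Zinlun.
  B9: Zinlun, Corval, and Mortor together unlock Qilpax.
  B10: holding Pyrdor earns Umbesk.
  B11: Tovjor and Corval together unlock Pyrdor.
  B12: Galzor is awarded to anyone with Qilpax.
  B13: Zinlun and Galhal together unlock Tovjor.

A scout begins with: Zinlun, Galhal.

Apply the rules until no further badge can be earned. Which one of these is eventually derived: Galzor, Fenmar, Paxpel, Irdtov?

Paxpel

With Zinlun and Galhal, Tovjor is earned (B13).
With Zinlun, Corval is earned (B5).
With Tovjor and Corval, Pyrdor is earned (B11).
With Pyrdor and Zinlun, Mareld is earned (B8).
With Mareld, Paxpel is earned (B6).
Fenmar would need Galhal and Mortor (B4), but Mortor is never earned. Irdtov would need Mareld and Fenmar (B2), but Fenmar is never earned. Galzor would need Qilpax (B12), but Qilpax is never earned.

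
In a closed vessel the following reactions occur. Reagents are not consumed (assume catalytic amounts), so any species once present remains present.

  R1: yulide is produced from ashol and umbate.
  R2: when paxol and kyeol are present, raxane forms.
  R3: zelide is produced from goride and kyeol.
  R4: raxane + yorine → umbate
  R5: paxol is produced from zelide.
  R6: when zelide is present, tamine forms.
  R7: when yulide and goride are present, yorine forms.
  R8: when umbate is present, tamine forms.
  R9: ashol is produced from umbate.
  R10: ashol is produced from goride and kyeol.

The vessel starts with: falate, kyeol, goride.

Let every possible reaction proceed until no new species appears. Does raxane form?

goride and kyeol present → zelide forms (R3).
zelide present → paxol forms (R5).
paxol and kyeol present → raxane forms (R2).

Yes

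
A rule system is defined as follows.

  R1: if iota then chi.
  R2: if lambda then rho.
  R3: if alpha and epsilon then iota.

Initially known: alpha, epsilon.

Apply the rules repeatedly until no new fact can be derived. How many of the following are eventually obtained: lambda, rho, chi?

From alpha and epsilon, R3 gives iota.
iota holds, so chi follows (R1).
No rule produces lambda, and it is not given.
rho would need lambda (R2), but lambda is never established.
chi: reached.
Reached: chi — 1 of the 3.

1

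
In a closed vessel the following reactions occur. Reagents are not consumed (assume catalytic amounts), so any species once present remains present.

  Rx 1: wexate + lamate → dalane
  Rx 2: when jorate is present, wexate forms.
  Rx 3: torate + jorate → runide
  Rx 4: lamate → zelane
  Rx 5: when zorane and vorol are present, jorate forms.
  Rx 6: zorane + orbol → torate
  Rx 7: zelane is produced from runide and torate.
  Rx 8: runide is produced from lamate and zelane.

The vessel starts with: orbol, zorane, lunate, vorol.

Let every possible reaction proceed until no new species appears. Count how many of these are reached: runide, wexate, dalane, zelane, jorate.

4

zorane and orbol present → torate forms (Rx 6).
zorane and vorol present → jorate forms (Rx 5).
torate and jorate present → runide forms (Rx 3).
jorate present → wexate forms (Rx 2).
runide and torate present → zelane forms (Rx 7).
runide: reached.
wexate: reached.
dalane would need wexate and lamate (Rx 1), but lamate never forms.
zelane: reached.
jorate: reached.
Reached: runide, wexate, zelane, and jorate — 4 of the 5.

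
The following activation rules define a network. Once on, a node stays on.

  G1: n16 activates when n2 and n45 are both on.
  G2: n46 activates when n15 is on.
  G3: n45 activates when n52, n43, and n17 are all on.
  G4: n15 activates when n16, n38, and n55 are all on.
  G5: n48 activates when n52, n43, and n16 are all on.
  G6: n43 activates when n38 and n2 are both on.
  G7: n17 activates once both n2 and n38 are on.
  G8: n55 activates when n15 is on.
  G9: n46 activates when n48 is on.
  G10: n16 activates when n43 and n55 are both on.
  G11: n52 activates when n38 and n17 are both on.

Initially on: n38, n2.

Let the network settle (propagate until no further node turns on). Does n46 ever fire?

n2 and n38 are on, so n17 activates (G7).
G6: n38 and n2 on → n43 on.
n38 and n17 are on, so n52 activates (G11).
n52, n43, and n17 are on, so n45 activates (G3).
G1: n2 and n45 on → n16 on.
n52, n43, and n16 are on, so n48 activates (G5).
G9: n48 on → n46 on.

Yes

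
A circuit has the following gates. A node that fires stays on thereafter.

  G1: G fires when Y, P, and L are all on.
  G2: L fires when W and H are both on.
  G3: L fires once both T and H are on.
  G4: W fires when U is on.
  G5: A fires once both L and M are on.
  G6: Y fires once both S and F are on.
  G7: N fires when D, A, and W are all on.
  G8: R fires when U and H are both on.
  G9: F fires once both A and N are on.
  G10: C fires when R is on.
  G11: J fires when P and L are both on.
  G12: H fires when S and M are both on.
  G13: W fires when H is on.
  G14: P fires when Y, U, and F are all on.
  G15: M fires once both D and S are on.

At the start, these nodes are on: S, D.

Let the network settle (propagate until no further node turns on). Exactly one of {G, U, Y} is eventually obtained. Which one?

Y

D and S are on, so M fires (G15).
S and M are on, so H fires (G12).
H is on, so W fires (G13).
G2: W and H on → L on.
L and M are on, so A fires (G5).
G7: D, A, and W on → N on.
G9: A and N on → F on.
G6: S and F on → Y on.
G would need Y, P, and L (G1), but P never turns on. No rule produces U, and it is not given.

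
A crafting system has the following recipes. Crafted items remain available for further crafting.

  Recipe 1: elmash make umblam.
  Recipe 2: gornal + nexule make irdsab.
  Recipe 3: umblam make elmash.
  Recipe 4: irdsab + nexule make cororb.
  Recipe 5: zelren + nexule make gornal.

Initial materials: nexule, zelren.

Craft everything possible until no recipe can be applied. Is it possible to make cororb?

Using Recipe 5, zelren and nexule make gornal.
gornal + nexule → irdsab (Recipe 2).
irdsab + nexule → cororb (Recipe 4).

Yes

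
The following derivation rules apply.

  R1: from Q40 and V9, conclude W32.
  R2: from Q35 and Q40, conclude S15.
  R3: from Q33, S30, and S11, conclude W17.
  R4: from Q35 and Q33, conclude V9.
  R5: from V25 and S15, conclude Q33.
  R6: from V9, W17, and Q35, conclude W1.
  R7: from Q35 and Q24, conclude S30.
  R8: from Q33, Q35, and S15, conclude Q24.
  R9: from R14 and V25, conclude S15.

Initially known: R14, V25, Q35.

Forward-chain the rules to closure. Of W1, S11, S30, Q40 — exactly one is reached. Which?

R14 and V25 hold, so S15 follows (R9).
From V25 and S15, R5 gives Q33.
From Q33, Q35, and S15, R8 gives Q24.
From Q35 and Q24, R7 gives S30.
No rule produces S11, and it is not given. W1 would need V9, W17, and Q35 (R6), but W17 is never established. No rule produces Q40, and it is not given.

S30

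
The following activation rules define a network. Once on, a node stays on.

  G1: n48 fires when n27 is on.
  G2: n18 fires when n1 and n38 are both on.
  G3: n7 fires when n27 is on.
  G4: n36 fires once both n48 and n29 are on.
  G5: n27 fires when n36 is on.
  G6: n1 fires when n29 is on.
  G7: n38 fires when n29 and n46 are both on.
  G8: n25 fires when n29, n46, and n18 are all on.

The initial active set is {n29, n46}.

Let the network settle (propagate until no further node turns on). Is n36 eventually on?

n36 would need n48 and n29 (G4), but n48 never turns on.

No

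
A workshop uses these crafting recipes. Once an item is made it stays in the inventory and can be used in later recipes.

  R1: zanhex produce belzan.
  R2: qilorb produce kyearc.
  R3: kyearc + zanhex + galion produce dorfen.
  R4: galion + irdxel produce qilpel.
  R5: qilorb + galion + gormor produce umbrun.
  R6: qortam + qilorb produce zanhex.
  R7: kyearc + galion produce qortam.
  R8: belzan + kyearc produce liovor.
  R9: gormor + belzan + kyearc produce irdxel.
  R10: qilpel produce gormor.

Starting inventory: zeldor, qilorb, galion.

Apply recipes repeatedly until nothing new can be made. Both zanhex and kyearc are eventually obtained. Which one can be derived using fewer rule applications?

kyearc: qilorb → kyearc (R2). [1 rule application]
zanhex: Using R2, qilorb makes kyearc. kyearc + galion → qortam (R7). Using R6, qortam and qilorb make zanhex. [3 rule applications]
kyearc needs fewer.

kyearc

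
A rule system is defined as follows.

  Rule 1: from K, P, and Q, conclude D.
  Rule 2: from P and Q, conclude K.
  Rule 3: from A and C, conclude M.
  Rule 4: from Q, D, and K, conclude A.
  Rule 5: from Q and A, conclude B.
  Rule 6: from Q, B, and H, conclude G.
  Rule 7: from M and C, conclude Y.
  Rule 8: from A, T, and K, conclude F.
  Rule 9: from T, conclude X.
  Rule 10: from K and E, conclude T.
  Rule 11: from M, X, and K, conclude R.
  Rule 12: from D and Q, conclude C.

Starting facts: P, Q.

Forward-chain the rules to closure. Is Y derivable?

P and Q hold, so K follows (Rule 2).
K, P, and Q hold, so D follows (Rule 1).
Q, D, and K hold, so A follows (Rule 4).
From D and Q, Rule 12 gives C.
A and C hold, so M follows (Rule 3).
M and C hold, so Y follows (Rule 7).

Yes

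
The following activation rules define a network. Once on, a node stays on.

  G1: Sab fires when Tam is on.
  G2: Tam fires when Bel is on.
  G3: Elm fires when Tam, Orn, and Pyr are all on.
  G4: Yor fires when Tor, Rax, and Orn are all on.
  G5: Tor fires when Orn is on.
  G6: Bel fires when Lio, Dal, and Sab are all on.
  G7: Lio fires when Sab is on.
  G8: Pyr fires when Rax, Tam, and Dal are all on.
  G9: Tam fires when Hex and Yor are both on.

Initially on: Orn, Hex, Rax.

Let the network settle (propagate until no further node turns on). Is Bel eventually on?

No

Bel would need Lio, Dal, and Sab (G6), but Dal never turns on.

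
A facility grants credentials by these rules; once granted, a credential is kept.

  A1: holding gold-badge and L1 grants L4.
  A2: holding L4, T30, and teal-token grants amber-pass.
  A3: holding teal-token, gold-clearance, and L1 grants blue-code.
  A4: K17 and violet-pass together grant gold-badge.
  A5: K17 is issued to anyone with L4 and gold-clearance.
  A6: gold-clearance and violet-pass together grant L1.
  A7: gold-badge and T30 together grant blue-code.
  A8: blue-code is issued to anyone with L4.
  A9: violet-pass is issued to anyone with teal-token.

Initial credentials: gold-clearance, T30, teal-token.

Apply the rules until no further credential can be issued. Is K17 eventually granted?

No

K17 would need L4 and gold-clearance (A5), but L4 is never granted.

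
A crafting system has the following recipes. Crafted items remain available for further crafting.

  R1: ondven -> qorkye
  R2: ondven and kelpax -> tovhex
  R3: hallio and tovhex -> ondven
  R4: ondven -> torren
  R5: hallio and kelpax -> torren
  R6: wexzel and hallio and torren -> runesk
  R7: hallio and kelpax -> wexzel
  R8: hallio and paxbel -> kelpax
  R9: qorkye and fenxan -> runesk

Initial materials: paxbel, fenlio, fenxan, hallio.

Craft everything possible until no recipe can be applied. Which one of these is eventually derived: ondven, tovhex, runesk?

hallio and paxbel -> kelpax (R8).
Using R5, hallio and kelpax make torren.
hallio and kelpax -> wexzel (R7).
wexzel and hallio and torren -> runesk (R6).
ondven would need hallio and tovhex (R3), but tovhex is never obtained. tovhex would need ondven and kelpax (R2), but ondven is never obtained.

runesk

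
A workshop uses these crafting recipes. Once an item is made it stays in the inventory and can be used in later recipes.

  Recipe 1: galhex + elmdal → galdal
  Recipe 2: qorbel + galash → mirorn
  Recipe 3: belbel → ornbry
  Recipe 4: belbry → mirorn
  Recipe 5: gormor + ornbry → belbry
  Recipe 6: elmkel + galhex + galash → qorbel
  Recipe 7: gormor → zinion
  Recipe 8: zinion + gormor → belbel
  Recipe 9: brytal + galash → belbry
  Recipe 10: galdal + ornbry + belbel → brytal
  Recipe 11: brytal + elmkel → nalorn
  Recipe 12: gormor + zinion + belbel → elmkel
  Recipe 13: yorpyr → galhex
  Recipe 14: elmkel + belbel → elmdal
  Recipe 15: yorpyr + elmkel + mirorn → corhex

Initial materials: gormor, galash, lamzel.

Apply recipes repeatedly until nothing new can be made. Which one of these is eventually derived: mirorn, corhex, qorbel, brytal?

mirorn

gormor → zinion (Recipe 7).
zinion + gormor → belbel (Recipe 8).
Using Recipe 3, belbel makes ornbry.
Using Recipe 5, gormor and ornbry make belbry.
belbry → mirorn (Recipe 4).
brytal would need galdal, ornbry, and belbel (Recipe 10), but galdal is never obtained. qorbel would need elmkel, galhex, and galash (Recipe 6), but galhex is never obtained. corhex would need yorpyr, elmkel, and mirorn (Recipe 15), but yorpyr is never obtained.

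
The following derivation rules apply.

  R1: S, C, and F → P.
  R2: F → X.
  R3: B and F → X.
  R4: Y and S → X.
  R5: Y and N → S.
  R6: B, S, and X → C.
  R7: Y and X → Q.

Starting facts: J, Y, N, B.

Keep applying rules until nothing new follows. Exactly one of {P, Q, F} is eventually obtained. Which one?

Y and N hold, so S follows (R5).
From Y and S, R4 gives X.
Y and X hold, so Q follows (R7).
P would need S, C, and F (R1), but F is never established. No rule produces F, and it is not given.

Q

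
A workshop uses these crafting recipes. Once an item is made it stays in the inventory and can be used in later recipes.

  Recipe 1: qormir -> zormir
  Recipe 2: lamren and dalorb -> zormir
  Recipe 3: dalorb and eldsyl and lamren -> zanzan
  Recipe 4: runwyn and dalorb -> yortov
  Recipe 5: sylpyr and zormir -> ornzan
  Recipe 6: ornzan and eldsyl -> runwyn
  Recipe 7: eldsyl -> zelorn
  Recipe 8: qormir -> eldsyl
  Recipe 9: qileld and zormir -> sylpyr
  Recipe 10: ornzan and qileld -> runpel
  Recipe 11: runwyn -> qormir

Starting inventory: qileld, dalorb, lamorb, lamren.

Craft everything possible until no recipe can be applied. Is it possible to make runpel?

Yes

Using Recipe 2, lamren and dalorb make zormir.
Using Recipe 9, qileld and zormir make sylpyr.
Using Recipe 5, sylpyr and zormir make ornzan.
ornzan and qileld -> runpel (Recipe 10).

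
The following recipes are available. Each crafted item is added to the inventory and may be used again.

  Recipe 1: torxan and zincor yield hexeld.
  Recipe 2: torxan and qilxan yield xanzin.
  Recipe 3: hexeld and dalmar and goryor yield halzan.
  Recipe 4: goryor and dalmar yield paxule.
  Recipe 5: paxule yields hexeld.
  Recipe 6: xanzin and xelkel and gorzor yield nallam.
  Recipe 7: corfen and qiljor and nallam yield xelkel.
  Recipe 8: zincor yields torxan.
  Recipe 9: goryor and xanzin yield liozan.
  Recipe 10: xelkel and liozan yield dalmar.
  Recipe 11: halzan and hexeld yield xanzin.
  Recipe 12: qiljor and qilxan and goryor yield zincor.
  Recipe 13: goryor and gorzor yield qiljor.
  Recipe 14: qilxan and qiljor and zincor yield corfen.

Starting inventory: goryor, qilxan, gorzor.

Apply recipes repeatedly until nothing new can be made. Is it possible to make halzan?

No

halzan would need hexeld, dalmar, and goryor (Recipe 3), but dalmar is never obtained.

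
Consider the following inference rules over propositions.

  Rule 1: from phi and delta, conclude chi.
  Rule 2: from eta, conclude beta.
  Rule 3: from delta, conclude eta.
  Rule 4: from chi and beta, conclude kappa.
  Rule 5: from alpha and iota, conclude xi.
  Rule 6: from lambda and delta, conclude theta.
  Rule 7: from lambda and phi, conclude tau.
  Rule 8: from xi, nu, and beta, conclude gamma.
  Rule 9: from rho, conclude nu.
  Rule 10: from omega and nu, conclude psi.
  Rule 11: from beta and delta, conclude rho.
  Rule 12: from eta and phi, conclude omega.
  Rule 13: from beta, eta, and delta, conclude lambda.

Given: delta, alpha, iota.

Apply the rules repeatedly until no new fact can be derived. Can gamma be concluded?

alpha and iota hold, so xi follows (Rule 5).
From delta, Rule 3 gives eta.
From eta, Rule 2 gives beta.
beta and delta hold, so rho follows (Rule 11).
From rho, Rule 9 gives nu.
xi, nu, and beta hold, so gamma follows (Rule 8).

Yes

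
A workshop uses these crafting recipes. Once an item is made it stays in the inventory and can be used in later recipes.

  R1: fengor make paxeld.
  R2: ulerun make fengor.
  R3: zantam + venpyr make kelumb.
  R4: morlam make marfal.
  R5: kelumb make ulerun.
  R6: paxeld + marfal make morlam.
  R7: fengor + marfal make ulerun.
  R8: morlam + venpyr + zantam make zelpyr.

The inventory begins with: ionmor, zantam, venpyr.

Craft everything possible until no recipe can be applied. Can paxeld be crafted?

Yes

zantam + venpyr → kelumb (R3).
kelumb → ulerun (R5).
Using R2, ulerun makes fengor.
Using R1, fengor makes paxeld.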